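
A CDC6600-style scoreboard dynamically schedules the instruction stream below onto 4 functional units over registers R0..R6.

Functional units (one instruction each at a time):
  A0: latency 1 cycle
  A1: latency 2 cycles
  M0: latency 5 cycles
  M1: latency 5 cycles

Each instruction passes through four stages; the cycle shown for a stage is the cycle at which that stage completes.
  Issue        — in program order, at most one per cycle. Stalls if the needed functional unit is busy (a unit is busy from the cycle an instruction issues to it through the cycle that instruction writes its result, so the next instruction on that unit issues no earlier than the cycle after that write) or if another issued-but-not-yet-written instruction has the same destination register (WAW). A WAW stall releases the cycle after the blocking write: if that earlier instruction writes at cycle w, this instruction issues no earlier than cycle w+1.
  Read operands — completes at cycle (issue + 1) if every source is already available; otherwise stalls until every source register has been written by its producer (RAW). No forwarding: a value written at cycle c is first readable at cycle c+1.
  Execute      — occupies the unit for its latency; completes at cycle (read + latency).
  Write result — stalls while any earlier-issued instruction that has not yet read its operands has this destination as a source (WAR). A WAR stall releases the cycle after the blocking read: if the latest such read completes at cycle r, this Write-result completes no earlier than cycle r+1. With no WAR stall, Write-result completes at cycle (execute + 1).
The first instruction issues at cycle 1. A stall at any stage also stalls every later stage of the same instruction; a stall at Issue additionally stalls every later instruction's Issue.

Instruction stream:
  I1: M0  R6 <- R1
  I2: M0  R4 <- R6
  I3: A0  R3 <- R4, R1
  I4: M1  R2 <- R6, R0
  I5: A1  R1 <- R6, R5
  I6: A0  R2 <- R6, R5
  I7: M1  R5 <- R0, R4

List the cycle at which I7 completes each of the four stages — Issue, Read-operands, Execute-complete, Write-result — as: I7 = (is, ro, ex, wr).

[I1] 1/2/7/8
[I2] 9/10/15/16  (struct: M0 busy until I1 writes@8)
[I3] 10/17/18/19  (RAW R4: wait I2 write@16)
[I4] 11/12/17/18
[I5] 12/13/15/18  (WAR R1: wait I3 read@17)
[I6] 20/21/22/23  (struct: A0 busy until I3 writes@19)
[I7] 21/22/27/28

I7 = (21, 22, 27, 28)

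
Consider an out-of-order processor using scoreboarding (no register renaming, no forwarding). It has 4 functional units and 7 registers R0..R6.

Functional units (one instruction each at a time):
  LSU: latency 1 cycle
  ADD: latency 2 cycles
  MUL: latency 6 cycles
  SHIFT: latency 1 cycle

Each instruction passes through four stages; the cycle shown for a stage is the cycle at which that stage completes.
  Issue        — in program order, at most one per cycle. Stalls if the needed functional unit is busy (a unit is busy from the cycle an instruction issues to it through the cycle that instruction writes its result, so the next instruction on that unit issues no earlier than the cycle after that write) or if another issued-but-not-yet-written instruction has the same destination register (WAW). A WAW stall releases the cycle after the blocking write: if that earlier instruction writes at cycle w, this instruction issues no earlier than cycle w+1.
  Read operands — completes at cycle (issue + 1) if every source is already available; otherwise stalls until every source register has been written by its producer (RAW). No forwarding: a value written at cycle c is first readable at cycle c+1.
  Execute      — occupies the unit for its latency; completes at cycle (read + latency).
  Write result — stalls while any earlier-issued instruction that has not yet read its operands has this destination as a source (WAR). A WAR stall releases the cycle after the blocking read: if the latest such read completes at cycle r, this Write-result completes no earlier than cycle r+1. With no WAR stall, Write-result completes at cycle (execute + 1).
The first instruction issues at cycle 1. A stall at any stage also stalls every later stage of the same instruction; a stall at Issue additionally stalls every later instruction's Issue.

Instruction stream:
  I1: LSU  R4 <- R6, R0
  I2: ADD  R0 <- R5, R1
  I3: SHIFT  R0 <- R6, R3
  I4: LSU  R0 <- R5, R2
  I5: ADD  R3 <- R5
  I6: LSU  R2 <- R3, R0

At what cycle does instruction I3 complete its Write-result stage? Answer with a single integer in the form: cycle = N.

c1: issue I1 (LSU)
c2: I1 read-ops | issue I2 (ADD)
c3: I1 finished on LSU | I2 read-ops
c4: I1→R4
c5: I2 finished on ADD
c6: I2→R0
c7: issue I3 (SHIFT)
c8: I3 read-ops
c9: I3 finished on SHIFT
c10: I3→R0
c11: issue I4 (LSU)
c12: I4 read-ops | issue I5 (ADD)
c13: I4 finished on LSU | I5 read-ops
c14: I4→R0
c15: I5 finished on ADD | issue I6 (LSU)
c16: I5→R3
c17: I6 read-ops
c18: I6 finished on LSU
c19: I6→R2

cycle = 10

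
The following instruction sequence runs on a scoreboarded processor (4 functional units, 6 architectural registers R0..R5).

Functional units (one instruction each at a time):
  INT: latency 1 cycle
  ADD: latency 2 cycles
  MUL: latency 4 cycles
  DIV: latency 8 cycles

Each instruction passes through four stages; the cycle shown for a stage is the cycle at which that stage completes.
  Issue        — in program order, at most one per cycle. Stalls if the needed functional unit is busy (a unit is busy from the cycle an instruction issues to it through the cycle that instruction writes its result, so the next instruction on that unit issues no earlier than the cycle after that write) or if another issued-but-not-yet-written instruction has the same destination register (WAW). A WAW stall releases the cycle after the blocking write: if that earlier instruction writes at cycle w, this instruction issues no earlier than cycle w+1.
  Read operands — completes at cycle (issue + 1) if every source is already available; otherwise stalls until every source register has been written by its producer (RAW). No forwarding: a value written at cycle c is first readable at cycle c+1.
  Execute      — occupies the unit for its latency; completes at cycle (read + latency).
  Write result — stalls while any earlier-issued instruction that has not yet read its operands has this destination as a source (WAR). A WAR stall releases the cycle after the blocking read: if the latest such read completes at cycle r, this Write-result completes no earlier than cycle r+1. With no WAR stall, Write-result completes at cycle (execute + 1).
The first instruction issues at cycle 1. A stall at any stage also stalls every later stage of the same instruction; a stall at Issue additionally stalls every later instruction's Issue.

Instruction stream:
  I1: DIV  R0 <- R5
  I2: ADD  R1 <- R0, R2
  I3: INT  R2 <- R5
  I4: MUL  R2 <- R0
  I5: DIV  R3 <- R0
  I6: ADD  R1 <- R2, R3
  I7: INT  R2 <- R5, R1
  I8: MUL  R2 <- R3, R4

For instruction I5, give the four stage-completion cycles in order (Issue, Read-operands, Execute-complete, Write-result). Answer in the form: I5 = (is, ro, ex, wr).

I1 -> (1, 2, 10, 11)
I2 -> (2, 12, 14, 15)  // RAW R0: wait I1 write@11
I3 -> (3, 4, 5, 13)  // WAR R2: wait I2 read@12
I4 -> (14, 15, 19, 20)  // WAW R2: wait I3 write@13
I5 -> (15, 16, 24, 25)
I6 -> (16, 26, 28, 29)  // RAW R3: wait I5 write@25
I7 -> (21, 30, 31, 32)  // WAW R2: wait I4 write@20, RAW R1: wait I6 write@29
I8 -> (33, 34, 38, 39)  // WAW R2: wait I7 write@32

I5 = (15, 16, 24, 25)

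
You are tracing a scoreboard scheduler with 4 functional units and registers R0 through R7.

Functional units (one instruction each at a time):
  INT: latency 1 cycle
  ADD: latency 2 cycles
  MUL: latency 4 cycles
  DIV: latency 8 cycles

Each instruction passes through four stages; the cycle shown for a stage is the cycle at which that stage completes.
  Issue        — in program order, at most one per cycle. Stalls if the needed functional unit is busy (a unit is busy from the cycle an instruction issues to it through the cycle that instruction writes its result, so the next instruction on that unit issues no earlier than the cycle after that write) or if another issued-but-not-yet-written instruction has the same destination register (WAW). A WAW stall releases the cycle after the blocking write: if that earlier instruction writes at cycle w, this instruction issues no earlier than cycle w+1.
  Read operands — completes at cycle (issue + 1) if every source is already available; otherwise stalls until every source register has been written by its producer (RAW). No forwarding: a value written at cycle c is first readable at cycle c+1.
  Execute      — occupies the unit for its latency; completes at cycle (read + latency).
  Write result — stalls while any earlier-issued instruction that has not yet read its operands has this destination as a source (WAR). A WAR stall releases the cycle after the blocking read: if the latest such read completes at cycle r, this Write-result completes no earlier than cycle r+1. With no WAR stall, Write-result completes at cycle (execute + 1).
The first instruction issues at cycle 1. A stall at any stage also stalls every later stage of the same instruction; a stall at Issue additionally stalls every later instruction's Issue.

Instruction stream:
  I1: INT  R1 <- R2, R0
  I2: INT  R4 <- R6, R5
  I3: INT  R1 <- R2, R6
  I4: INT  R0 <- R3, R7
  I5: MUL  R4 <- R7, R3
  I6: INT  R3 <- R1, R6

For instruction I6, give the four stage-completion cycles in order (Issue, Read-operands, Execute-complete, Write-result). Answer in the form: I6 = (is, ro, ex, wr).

I6 = (17, 18, 19, 20)

I1 -> (1, 2, 3, 4)
I2 -> (5, 6, 7, 8)  // struct: INT busy until I1 writes@4
I3 -> (9, 10, 11, 12)  // struct: INT busy until I2 writes@8
I4 -> (13, 14, 15, 16)  // struct: INT busy until I3 writes@12
I5 -> (14, 15, 19, 20)
I6 -> (17, 18, 19, 20)  // struct: INT busy until I4 writes@16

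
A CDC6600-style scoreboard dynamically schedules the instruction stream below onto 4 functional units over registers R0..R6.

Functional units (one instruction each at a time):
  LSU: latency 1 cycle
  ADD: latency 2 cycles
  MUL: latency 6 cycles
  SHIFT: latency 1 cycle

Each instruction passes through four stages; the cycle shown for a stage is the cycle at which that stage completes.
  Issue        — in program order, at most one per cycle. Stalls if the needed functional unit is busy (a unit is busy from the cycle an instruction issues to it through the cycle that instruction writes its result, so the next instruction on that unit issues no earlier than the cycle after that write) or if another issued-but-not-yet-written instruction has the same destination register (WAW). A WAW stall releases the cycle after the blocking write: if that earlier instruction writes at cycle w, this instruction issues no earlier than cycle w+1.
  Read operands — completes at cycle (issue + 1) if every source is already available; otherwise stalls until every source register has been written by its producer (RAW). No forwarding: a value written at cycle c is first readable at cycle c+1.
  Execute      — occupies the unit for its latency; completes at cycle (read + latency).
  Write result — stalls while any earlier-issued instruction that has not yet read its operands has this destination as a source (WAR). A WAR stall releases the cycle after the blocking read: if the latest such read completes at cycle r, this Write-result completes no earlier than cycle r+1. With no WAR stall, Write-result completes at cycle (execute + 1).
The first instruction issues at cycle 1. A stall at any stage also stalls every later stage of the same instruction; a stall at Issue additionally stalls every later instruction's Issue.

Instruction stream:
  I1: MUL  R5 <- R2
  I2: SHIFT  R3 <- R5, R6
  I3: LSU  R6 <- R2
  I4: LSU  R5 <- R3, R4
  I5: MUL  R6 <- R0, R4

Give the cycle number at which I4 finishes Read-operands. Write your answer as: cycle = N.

cycle = 13

1) issue 1, read 2, done 8, write 9
2) issue 2, read 10, done 11, write 12  <RAW R5: wait I1 write@9>
3) issue 3, read 4, done 5, write 11  <WAR R6: wait I2 read@10>
4) issue 12, read 13, done 14, write 15  <struct: LSU busy until I3 writes@11>
5) issue 13, read 14, done 20, write 21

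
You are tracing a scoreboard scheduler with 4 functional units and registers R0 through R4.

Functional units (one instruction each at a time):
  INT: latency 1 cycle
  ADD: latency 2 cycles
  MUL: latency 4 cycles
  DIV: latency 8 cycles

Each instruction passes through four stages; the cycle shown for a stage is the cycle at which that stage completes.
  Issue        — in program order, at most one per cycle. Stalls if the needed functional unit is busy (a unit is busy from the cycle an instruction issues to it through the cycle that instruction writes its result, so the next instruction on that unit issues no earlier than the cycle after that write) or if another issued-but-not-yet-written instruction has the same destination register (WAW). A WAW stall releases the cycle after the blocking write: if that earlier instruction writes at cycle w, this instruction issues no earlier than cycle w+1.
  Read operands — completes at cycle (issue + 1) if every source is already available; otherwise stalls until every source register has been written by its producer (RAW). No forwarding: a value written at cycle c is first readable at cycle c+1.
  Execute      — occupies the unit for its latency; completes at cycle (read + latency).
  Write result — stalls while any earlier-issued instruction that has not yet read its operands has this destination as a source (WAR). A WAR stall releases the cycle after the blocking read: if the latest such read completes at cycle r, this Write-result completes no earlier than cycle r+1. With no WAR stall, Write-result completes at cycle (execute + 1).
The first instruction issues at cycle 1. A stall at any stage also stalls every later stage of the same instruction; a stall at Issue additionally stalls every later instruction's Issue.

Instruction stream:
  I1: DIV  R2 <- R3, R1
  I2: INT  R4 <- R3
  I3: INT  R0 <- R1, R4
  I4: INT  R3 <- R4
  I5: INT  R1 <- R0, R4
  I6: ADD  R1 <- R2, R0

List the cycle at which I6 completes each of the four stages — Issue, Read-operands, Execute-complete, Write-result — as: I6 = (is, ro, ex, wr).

I1 -> (1, 2, 10, 11)
I2 -> (2, 3, 4, 5)
I3 -> (6, 7, 8, 9)  // struct: INT busy until I2 writes@5
I4 -> (10, 11, 12, 13)  // struct: INT busy until I3 writes@9
I5 -> (14, 15, 16, 17)  // struct: INT busy until I4 writes@13
I6 -> (18, 19, 21, 22)  // WAW R1: wait I5 write@17

I6 = (18, 19, 21, 22)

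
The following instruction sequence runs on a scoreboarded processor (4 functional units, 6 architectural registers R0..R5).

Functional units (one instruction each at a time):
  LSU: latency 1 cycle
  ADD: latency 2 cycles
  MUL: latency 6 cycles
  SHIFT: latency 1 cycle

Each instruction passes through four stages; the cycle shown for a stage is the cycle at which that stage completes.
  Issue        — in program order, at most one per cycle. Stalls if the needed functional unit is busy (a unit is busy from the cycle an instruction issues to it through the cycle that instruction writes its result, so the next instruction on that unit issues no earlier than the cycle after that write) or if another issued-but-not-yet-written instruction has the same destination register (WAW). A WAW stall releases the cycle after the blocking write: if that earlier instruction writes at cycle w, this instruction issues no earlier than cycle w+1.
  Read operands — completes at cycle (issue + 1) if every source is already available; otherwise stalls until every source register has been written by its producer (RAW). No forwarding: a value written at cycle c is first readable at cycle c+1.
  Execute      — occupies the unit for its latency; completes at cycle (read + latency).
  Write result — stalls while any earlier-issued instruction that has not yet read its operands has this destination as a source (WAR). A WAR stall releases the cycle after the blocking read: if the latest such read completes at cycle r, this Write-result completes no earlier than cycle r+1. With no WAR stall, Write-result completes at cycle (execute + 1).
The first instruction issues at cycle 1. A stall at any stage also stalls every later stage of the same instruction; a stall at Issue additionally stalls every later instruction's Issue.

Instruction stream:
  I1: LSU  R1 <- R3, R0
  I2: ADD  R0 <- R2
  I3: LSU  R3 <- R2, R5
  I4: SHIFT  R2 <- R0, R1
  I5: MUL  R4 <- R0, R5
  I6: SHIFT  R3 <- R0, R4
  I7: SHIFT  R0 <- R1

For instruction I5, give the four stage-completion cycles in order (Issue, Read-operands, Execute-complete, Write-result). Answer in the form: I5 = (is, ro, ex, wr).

I5 = (7, 8, 14, 15)

  I1 | 1 | 2 | 3 | 4
  I2 | 2 | 3 | 5 | 6
  I3 | 5 | 6 | 7 | 8   struct: LSU busy until I1 writes@4
  I4 | 6 | 7 | 8 | 9
  I5 | 7 | 8 | 14 | 15
  I6 | 10 | 16 | 17 | 18   struct: SHIFT busy until I4 writes@9 · RAW R4: wait I5 write@15
  I7 | 19 | 20 | 21 | 22   struct: SHIFT busy until I6 writes@18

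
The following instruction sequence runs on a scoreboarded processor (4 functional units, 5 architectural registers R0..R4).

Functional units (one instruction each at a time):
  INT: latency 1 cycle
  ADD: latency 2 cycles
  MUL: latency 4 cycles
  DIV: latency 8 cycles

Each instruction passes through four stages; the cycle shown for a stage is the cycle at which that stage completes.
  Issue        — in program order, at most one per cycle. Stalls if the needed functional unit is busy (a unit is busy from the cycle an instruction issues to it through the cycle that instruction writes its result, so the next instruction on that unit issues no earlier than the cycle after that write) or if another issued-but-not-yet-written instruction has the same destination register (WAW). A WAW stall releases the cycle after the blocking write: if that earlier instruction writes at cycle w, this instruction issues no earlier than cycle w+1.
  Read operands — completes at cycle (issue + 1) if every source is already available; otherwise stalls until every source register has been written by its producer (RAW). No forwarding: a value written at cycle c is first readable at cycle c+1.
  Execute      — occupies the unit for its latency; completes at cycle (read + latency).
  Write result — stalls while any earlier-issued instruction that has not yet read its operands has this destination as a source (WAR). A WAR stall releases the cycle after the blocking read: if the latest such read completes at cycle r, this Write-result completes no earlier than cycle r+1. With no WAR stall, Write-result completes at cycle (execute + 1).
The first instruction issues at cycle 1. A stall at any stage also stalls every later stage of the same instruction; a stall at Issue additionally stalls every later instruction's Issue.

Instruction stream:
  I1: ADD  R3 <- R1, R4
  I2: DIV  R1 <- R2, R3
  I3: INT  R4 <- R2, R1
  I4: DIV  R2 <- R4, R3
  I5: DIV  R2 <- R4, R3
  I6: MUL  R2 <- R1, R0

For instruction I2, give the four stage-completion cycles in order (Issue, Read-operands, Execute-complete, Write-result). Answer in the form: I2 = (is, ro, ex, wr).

I2 = (2, 6, 14, 15)

[1] I1 dispatched to ADD
[2] I1 operands ready | I2 dispatched to DIV
[3] I3 dispatched to INT
[4] I1 complete
[5] R3←I1
[6] I2 operands ready
[14] I2 complete
[15] R1←I2
[16] I3 operands ready | I4 dispatched to DIV
[17] I3 complete
[18] R4←I3
[19] I4 operands ready
[27] I4 complete
[28] R2←I4
[29] I5 dispatched to DIV
[30] I5 operands ready
[38] I5 complete
[39] R2←I5
[40] I6 dispatched to MUL
[41] I6 operands ready
[45] I6 complete
[46] R2←I6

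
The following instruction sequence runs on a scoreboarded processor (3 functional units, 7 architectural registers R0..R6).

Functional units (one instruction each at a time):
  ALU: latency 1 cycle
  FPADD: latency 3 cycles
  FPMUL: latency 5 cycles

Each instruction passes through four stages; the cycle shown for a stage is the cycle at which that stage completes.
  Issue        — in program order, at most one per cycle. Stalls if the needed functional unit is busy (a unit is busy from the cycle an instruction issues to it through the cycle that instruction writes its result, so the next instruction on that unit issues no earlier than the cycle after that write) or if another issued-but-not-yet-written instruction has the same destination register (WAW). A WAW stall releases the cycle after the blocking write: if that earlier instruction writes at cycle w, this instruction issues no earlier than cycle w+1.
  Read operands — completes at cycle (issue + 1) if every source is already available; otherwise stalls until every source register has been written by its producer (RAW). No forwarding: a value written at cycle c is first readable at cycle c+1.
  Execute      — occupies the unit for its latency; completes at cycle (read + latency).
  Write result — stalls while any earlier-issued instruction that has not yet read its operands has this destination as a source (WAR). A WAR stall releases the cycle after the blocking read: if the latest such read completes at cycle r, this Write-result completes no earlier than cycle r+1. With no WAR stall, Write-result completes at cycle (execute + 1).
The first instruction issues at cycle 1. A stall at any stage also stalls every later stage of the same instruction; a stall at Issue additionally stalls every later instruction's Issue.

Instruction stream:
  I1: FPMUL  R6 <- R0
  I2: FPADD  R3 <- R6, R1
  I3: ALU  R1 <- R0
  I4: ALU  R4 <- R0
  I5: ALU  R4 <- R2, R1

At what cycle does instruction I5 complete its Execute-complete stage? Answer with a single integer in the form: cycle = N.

I1 -> (1, 2, 7, 8)
I2 -> (2, 9, 12, 13)  // RAW R6: wait I1 write@8
I3 -> (3, 4, 5, 10)  // WAR R1: wait I2 read@9
I4 -> (11, 12, 13, 14)  // struct: ALU busy until I3 writes@10
I5 -> (15, 16, 17, 18)  // struct: ALU busy until I4 writes@14

cycle = 17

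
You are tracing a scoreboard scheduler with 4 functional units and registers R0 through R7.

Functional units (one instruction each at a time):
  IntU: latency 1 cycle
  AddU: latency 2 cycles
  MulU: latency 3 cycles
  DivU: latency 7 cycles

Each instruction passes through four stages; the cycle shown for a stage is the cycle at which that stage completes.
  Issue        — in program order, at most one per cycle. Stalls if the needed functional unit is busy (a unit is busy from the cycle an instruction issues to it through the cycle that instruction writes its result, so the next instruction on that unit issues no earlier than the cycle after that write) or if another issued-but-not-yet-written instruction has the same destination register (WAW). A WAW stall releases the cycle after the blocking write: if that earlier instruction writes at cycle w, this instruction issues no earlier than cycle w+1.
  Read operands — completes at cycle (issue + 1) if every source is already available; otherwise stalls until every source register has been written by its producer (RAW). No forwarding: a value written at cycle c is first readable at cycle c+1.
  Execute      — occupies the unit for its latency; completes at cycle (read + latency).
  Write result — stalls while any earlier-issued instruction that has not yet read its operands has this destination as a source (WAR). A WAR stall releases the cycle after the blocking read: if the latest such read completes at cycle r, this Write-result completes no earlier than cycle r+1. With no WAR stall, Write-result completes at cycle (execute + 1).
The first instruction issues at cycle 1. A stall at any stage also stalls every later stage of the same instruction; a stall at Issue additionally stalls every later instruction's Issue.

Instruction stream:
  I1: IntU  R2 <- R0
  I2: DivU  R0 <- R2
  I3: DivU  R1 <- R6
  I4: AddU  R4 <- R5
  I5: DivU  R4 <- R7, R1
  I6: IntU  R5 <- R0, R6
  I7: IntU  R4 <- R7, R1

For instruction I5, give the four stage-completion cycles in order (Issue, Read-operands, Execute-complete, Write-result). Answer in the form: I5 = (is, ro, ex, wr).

I5 = (24, 25, 32, 33)

I1: IS=1 RO=2 EX=3 WR=4
I2: IS=2 RO=5 EX=12 WR=13  [RAW R2: wait I1 write@4]
I3: IS=14 RO=15 EX=22 WR=23  [struct: DivU busy until I2 writes@13]
I4: IS=15 RO=16 EX=18 WR=19
I5: IS=24 RO=25 EX=32 WR=33  [struct: DivU busy until I3 writes@23]
I6: IS=25 RO=26 EX=27 WR=28
I7: IS=34 RO=35 EX=36 WR=37  [WAW R4: wait I5 write@33]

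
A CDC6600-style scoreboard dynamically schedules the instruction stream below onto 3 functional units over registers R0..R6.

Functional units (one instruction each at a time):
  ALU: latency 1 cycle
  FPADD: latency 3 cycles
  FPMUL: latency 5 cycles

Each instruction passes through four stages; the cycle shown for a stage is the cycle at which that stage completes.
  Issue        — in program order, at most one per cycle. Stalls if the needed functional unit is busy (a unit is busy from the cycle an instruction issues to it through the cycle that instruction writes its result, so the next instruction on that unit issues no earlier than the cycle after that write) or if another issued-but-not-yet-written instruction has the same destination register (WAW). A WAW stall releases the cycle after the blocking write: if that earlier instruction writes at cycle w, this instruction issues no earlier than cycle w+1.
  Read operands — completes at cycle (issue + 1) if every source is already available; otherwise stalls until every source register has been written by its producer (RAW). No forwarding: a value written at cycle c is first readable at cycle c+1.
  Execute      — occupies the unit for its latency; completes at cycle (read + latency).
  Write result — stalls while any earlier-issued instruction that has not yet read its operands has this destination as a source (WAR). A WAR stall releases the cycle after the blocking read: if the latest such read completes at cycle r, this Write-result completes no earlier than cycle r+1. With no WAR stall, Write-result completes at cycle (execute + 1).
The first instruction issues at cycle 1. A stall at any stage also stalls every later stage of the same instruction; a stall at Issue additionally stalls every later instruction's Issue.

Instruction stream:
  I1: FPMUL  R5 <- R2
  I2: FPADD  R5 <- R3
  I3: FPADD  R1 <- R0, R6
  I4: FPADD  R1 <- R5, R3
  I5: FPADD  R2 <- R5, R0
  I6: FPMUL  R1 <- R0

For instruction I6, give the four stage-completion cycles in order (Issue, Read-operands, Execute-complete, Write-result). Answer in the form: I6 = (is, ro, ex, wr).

[1] issue I1 (FPMUL)
[2] I1 read-ops
[7] I1 finished on FPMUL
[8] I1→R5
[9] issue I2 (FPADD)
[10] I2 read-ops
[13] I2 finished on FPADD
[14] I2→R5
[15] issue I3 (FPADD)
[16] I3 read-ops
[19] I3 finished on FPADD
[20] I3→R1
[21] issue I4 (FPADD)
[22] I4 read-ops
[25] I4 finished on FPADD
[26] I4→R1
[27] issue I5 (FPADD)
[28] I5 read-ops, issue I6 (FPMUL)
[29] I6 read-ops
[31] I5 finished on FPADD
[32] I5→R2
[34] I6 finished on FPMUL
[35] I6→R1

I6 = (28, 29, 34, 35)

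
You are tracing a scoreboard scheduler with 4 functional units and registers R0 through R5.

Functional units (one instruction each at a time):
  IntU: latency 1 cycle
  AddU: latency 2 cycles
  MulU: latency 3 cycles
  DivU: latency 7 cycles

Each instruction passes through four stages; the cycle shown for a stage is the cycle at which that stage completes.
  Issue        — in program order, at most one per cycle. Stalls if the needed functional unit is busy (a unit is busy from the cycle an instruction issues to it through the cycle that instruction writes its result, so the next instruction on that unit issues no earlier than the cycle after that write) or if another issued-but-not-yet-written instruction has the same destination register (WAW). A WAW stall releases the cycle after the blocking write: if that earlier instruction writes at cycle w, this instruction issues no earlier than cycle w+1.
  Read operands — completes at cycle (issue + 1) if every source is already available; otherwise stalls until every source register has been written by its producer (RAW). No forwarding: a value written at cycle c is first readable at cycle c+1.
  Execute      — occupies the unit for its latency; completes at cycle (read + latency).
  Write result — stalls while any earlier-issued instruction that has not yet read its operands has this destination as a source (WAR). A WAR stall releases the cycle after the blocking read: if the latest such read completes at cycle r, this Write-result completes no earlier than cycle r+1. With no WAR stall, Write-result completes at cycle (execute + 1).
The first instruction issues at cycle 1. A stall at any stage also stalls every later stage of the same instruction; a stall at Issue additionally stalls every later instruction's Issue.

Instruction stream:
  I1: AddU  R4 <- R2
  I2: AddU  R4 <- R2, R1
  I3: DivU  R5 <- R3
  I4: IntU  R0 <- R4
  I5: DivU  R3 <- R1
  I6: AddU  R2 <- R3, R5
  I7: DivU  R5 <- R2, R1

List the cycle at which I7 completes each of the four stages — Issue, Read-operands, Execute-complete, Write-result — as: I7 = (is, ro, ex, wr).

I7 = (27, 31, 38, 39)

[I1] 1/2/4/5
[I2] 6/7/9/10  (struct: AddU busy until I1 writes@5)
[I3] 7/8/15/16
[I4] 8/11/12/13  (RAW R4: wait I2 write@10)
[I5] 17/18/25/26  (struct: DivU busy until I3 writes@16)
[I6] 18/27/29/30  (RAW R3: wait I5 write@26)
[I7] 27/31/38/39  (struct: DivU busy until I5 writes@26; RAW R2: wait I6 write@30)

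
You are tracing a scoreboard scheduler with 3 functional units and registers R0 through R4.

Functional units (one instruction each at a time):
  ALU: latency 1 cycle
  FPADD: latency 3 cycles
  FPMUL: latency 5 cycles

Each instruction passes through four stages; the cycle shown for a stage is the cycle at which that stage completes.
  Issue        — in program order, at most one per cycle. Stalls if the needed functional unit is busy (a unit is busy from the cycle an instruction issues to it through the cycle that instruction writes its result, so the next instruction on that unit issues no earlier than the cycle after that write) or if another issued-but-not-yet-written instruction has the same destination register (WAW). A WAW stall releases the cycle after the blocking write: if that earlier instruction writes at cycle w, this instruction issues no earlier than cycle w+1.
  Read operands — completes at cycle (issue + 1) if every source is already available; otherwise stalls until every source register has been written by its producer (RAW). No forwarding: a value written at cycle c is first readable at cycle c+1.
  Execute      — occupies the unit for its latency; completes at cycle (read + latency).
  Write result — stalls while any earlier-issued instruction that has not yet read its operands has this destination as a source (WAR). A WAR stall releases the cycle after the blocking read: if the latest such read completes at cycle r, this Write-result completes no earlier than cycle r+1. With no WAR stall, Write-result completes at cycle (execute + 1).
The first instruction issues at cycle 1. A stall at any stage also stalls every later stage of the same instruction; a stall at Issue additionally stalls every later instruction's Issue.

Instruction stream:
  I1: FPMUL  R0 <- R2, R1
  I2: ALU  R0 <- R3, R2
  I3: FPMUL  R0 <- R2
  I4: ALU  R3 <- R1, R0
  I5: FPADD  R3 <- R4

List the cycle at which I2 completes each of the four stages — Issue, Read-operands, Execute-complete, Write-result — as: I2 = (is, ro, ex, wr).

I2 = (9, 10, 11, 12)

[1] I1 issues→FPMUL
[2] I1 reads
[7] I1 exec-done
[8] I1 writes R0
[9] I2 issues→ALU
[10] I2 reads
[11] I2 exec-done
[12] I2 writes R0
[13] I3 issues→FPMUL
[14] I3 reads, I4 issues→ALU
[19] I3 exec-done
[20] I3 writes R0
[21] I4 reads
[22] I4 exec-done
[23] I4 writes R3
[24] I5 issues→FPADD
[25] I5 reads
[28] I5 exec-done
[29] I5 writes R3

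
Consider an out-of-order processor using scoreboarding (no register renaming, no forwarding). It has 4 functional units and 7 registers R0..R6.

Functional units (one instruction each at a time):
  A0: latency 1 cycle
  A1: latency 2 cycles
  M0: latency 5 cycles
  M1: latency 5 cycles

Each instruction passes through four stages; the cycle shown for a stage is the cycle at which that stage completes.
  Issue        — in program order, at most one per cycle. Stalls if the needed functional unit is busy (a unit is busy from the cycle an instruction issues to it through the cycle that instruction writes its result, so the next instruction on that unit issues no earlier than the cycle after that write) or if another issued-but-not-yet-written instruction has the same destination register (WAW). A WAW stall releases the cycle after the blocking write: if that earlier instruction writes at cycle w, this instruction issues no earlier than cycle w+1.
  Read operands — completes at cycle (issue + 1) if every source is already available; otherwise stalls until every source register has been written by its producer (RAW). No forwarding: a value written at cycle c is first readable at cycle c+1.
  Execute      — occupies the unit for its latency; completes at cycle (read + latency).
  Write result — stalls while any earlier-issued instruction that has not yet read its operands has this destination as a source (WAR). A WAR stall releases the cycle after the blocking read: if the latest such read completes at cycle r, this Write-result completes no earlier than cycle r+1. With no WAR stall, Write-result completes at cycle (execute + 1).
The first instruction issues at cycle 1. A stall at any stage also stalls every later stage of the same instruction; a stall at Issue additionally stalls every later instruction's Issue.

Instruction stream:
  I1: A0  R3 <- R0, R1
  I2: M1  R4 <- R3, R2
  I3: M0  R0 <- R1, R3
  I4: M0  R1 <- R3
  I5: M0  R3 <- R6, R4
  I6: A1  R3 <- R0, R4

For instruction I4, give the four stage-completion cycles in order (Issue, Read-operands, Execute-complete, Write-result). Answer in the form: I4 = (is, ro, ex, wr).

  I1 | 1 | 2 | 3 | 4
  I2 | 2 | 5 | 10 | 11   RAW R3: wait I1 write@4
  I3 | 3 | 5 | 10 | 11   RAW R3: wait I1 write@4
  I4 | 12 | 13 | 18 | 19   struct: M0 busy until I3 writes@11
  I5 | 20 | 21 | 26 | 27   struct: M0 busy until I4 writes@19
  I6 | 28 | 29 | 31 | 32   WAW R3: wait I5 write@27

I4 = (12, 13, 18, 19)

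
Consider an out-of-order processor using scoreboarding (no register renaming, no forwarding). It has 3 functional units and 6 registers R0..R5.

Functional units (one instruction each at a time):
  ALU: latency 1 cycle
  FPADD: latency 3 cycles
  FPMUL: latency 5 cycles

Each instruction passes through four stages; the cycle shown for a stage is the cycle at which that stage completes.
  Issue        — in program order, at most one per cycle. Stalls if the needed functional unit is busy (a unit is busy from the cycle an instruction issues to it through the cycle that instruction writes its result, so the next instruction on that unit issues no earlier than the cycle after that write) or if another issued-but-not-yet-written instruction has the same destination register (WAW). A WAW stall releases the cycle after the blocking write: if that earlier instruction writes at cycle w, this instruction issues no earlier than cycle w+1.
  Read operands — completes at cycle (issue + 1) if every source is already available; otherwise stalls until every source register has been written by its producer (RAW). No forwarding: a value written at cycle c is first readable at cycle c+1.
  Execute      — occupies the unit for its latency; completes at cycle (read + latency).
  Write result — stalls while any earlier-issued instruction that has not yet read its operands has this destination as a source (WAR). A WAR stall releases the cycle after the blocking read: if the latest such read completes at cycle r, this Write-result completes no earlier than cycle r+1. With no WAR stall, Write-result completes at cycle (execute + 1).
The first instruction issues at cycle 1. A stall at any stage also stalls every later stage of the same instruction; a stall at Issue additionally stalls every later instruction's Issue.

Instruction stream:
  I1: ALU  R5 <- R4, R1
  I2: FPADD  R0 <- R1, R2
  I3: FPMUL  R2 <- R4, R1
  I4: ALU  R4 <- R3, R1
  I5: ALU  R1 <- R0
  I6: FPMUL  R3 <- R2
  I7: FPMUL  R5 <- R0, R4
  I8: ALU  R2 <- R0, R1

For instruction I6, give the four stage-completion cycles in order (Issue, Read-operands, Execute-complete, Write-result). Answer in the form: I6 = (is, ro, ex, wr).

t=1  I1 issues→ALU
t=2  I1 reads · I2 issues→FPADD
t=3  I1 exec-done · I2 reads · I3 issues→FPMUL
t=4  I1 writes R5 · I3 reads
t=5  I4 issues→ALU
t=6  I2 exec-done · I4 reads
t=7  I2 writes R0 · I4 exec-done
t=8  I4 writes R4
t=9  I3 exec-done · I5 issues→ALU
t=10  I3 writes R2 · I5 reads
t=11  I5 exec-done · I6 issues→FPMUL
t=12  I5 writes R1 · I6 reads
t=17  I6 exec-done
t=18  I6 writes R3
t=19  I7 issues→FPMUL
t=20  I7 reads · I8 issues→ALU
t=21  I8 reads
t=22  I8 exec-done
t=23  I8 writes R2
t=25  I7 exec-done
t=26  I7 writes R5

I6 = (11, 12, 17, 18)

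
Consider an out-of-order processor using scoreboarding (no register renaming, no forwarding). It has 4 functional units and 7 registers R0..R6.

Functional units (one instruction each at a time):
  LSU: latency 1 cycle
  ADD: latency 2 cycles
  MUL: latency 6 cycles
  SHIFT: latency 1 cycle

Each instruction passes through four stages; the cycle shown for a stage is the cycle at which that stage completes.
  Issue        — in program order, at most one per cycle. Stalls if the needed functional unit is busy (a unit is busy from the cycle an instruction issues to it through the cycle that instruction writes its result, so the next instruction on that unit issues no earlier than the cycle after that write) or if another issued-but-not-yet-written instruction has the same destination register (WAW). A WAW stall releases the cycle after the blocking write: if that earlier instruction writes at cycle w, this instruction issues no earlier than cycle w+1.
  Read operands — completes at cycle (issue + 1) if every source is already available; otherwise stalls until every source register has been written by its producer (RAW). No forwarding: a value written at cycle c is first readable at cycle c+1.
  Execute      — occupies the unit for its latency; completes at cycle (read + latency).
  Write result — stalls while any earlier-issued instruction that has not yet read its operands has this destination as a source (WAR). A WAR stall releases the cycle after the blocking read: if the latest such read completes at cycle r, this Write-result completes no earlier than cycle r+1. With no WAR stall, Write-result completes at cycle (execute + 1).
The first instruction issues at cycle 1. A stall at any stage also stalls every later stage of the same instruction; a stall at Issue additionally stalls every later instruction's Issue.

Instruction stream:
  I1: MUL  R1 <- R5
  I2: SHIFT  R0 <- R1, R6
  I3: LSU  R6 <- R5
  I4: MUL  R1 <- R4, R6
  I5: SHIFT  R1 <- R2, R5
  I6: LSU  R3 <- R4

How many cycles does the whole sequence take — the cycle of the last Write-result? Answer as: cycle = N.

[1] issue I1 (MUL)
[2] I1 read-ops; issue I2 (SHIFT)
[3] issue I3 (LSU)
[4] I3 read-ops
[5] I3 finished on LSU
[8] I1 finished on MUL
[9] I1→R1
[10] I2 read-ops; issue I4 (MUL)
[11] I2 finished on SHIFT; I3→R6
[12] I2→R0; I4 read-ops
[18] I4 finished on MUL
[19] I4→R1
[20] issue I5 (SHIFT)
[21] I5 read-ops; issue I6 (LSU)
[22] I5 finished on SHIFT; I6 read-ops
[23] I5→R1; I6 finished on LSU
[24] I6→R3

cycle = 24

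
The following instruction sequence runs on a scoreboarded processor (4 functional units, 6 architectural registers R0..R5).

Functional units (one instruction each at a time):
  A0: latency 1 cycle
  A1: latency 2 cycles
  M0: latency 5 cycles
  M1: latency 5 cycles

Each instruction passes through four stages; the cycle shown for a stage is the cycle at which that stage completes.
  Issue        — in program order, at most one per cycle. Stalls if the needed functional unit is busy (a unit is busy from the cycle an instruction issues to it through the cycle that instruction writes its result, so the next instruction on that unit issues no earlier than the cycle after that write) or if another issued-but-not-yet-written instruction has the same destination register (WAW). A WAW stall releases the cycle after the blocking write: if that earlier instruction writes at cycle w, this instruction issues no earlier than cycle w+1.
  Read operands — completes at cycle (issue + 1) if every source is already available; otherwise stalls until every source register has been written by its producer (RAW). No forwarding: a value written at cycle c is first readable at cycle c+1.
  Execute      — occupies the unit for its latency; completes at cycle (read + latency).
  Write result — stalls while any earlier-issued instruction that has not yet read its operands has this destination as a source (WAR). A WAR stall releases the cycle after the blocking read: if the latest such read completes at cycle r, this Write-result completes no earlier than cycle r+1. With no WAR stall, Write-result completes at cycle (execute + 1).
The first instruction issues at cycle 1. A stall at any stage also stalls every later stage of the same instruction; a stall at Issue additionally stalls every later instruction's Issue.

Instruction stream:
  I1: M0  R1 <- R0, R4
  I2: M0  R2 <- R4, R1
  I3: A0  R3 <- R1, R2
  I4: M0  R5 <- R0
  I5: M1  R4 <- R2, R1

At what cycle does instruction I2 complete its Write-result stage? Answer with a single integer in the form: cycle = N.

cycle 1: issue I1 (M0)
cycle 2: I1 read-ops
cycle 7: I1 finished on M0
cycle 8: I1→R1
cycle 9: issue I2 (M0)
cycle 10: I2 read-ops; issue I3 (A0)
cycle 15: I2 finished on M0
cycle 16: I2→R2
cycle 17: I3 read-ops; issue I4 (M0)
cycle 18: I3 finished on A0; I4 read-ops; issue I5 (M1)
cycle 19: I3→R3; I5 read-ops
cycle 23: I4 finished on M0
cycle 24: I4→R5; I5 finished on M1
cycle 25: I5→R4

cycle = 16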